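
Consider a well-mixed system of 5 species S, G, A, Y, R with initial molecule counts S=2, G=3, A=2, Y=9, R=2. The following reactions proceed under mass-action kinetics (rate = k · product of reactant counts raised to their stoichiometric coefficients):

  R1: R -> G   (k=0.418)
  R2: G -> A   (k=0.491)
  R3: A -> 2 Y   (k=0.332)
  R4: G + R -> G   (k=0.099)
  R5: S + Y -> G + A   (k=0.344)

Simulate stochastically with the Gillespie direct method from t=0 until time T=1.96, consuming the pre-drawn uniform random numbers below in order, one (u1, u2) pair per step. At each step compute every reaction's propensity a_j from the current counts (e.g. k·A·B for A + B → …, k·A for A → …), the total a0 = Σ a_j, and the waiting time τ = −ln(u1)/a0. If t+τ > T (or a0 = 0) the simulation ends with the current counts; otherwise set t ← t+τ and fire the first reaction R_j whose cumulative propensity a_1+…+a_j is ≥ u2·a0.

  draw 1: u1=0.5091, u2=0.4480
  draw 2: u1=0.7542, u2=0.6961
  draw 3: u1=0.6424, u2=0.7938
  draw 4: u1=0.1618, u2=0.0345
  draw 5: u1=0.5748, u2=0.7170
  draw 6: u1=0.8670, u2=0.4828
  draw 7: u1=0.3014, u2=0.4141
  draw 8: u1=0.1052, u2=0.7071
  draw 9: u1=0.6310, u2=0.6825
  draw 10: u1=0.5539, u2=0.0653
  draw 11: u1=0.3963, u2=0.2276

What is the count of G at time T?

t=0.000: S=2 G=3 A=2 Y=9 R=2
Draw 1: a1=0.836, a2=1.473, a3=0.664, a4=0.594, a5=6.192, a0=9.759; τ=−ln(0.5091)/9.759=0.069 → t=0.069; u2·a0=0.4480·9.759=4.372; a1+…+a4=3.567 < 4.372 ≤ a1+…+a5=9.759 → R5 fires; S=1 G=4 A=3 Y=8 R=2
Draw 2: a1=0.836, a2=1.964, a3=0.996, a4=0.792, a5=2.752, a0=7.340; τ=−ln(0.7542)/7.340=0.038 → t=0.108; u2·a0=0.6961·7.340=5.109; a1+…+a4=4.588 < 5.109 ≤ a1+…+a5=7.340 → R5 fires; S=0 G=5 A=4 Y=7 R=2
Draw 3: a1=0.836, a2=2.455, a3=1.328, a4=0.990, a5=0.000, a0=5.609; τ=−ln(0.6424)/5.609=0.079 → t=0.187; u2·a0=0.7938·5.609=4.452; a1+a2=3.291 < 4.452 ≤ a1+…+a3=4.619 → R3 fires; S=0 G=5 A=3 Y=9 R=2
Draw 4: a1=0.836, a2=2.455, a3=0.996, a4=0.990, a5=0.000, a0=5.277; τ=−ln(0.1618)/5.277=0.345 → t=0.532; u2·a0=0.0345·5.277=0.182 ≤ a1=0.836 → R1 fires; S=0 G=6 A=3 Y=9 R=1
Draw 5: a1=0.418, a2=2.946, a3=0.996, a4=0.594, a5=0.000, a0=4.954; τ=−ln(0.5748)/4.954=0.112 → t=0.643; u2·a0=0.7170·4.954=3.552; a1+a2=3.364 < 3.552 ≤ a1+…+a3=4.360 → R3 fires; S=0 G=6 A=2 Y=11 R=1
Draw 6: a1=0.418, a2=2.946, a3=0.664, a4=0.594, a5=0.000, a0=4.622; τ=−ln(0.8670)/4.622=0.031 → t=0.674; u2·a0=0.4828·4.622=2.232; a1=0.418 < 2.232 ≤ a1+a2=3.364 → R2 fires; S=0 G=5 A=3 Y=11 R=1
Draw 7: a1=0.418, a2=2.455, a3=0.996, a4=0.495, a5=0.000, a0=4.364; τ=−ln(0.3014)/4.364=0.275 → t=0.949; u2·a0=0.4141·4.364=1.807; a1=0.418 < 1.807 ≤ a1+a2=2.873 → R2 fires; S=0 G=4 A=4 Y=11 R=1
Draw 8: a1=0.418, a2=1.964, a3=1.328, a4=0.396, a5=0.000, a0=4.106; τ=−ln(0.1052)/4.106=0.548 → t=1.498; u2·a0=0.7071·4.106=2.903; a1+a2=2.382 < 2.903 ≤ a1+…+a3=3.710 → R3 fires; S=0 G=4 A=3 Y=13 R=1
Draw 9: a1=0.418, a2=1.964, a3=0.996, a4=0.396, a5=0.000, a0=3.774; τ=−ln(0.6310)/3.774=0.122 → t=1.620; u2·a0=0.6825·3.774=2.576; a1+a2=2.382 < 2.576 ≤ a1+…+a3=3.378 → R3 fires; S=0 G=4 A=2 Y=15 R=1
Draw 10: a1=0.418, a2=1.964, a3=0.664, a4=0.396, a5=0.000, a0=3.442; τ=−ln(0.5539)/3.442=0.172 → t=1.791; u2·a0=0.0653·3.442=0.225 ≤ a1=0.418 → R1 fires; S=0 G=5 A=2 Y=15 R=0
Draw 11: a1=0.000, a2=2.455, a3=0.664, a4=0.000, a5=0.000, a0=3.119; τ=−ln(0.3963)/3.119=0.297 → t=2.088 > T=1.96: stop.
Read off G at T=1.96: 5

G at T = 5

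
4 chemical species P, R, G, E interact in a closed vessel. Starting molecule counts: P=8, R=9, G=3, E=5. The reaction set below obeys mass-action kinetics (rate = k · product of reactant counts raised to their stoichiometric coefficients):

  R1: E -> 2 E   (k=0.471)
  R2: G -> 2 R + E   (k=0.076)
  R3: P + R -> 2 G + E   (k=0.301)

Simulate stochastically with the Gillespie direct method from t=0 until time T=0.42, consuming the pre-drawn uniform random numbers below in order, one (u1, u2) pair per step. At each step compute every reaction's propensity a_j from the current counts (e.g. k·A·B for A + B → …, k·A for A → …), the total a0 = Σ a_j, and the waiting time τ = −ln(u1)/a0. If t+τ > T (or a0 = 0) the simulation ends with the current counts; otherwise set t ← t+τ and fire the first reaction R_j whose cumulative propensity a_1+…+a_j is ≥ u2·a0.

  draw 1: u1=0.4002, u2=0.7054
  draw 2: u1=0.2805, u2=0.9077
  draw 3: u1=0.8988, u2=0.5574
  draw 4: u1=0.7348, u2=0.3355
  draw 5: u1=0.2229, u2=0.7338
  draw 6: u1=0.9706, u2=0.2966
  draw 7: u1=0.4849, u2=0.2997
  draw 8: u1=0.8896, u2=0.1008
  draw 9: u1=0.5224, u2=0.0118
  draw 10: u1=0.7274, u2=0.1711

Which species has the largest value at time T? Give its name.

t=0.000: P=8 R=9 G=3 E=5
Draw 1: a1=2.355, a2=0.228, a3=21.672, a0=24.255; τ=−ln(0.4002)/24.255=0.038 → t=0.038; u2·a0=0.7054·24.255=17.109; a1+a2=2.583 < 17.109 ≤ a1+…+a3=24.255 → R3 fires; P=7 R=8 G=5 E=6
Draw 2: a1=2.826, a2=0.380, a3=16.856, a0=20.062; τ=−ln(0.2805)/20.062=0.063 → t=0.101; u2·a0=0.9077·20.062=18.210; a1+a2=3.206 < 18.210 ≤ a1+…+a3=20.062 → R3 fires; P=6 R=7 G=7 E=7
Draw 3: a1=3.297, a2=0.532, a3=12.642, a0=16.471; τ=−ln(0.8988)/16.471=0.006 → t=0.108; u2·a0=0.5574·16.471=9.181; a1+a2=3.829 < 9.181 ≤ a1+…+a3=16.471 → R3 fires; P=5 R=6 G=9 E=8
Draw 4: a1=3.768, a2=0.684, a3=9.030, a0=13.482; τ=−ln(0.7348)/13.482=0.023 → t=0.130; u2·a0=0.3355·13.482=4.523; a1+a2=4.452 < 4.523 ≤ a1+…+a3=13.482 → R3 fires; P=4 R=5 G=11 E=9
Draw 5: a1=4.239, a2=0.836, a3=6.020, a0=11.095; τ=−ln(0.2229)/11.095=0.135 → t=0.266; u2·a0=0.7338·11.095=8.142; a1+a2=5.075 < 8.142 ≤ a1+…+a3=11.095 → R3 fires; P=3 R=4 G=13 E=10
Draw 6: a1=4.710, a2=0.988, a3=3.612, a0=9.310; τ=−ln(0.9706)/9.310=0.003 → t=0.269; u2·a0=0.2966·9.310=2.761 ≤ a1=4.710 → R1 fires; P=3 R=4 G=13 E=11
Draw 7: a1=5.181, a2=0.988, a3=3.612, a0=9.781; τ=−ln(0.4849)/9.781=0.074 → t=0.343; u2·a0=0.2997·9.781=2.931 ≤ a1=5.181 → R1 fires; P=3 R=4 G=13 E=12
Draw 8: a1=5.652, a2=0.988, a3=3.612, a0=10.252; τ=−ln(0.8896)/10.252=0.011 → t=0.354; u2·a0=0.1008·10.252=1.033 ≤ a1=5.652 → R1 fires; P=3 R=4 G=13 E=13
Draw 9: a1=6.123, a2=0.988, a3=3.612, a0=10.723; τ=−ln(0.5224)/10.723=0.061 → t=0.415; u2·a0=0.0118·10.723=0.127 ≤ a1=6.123 → R1 fires; P=3 R=4 G=13 E=14
Draw 10: a1=6.594, a2=0.988, a3=3.612, a0=11.194; τ=−ln(0.7274)/11.194=0.028 → t=0.443 > T=0.42: stop.
At T=0.42: P=3 R=4 G=13 E=14; the largest is E.

Dominant species at T: E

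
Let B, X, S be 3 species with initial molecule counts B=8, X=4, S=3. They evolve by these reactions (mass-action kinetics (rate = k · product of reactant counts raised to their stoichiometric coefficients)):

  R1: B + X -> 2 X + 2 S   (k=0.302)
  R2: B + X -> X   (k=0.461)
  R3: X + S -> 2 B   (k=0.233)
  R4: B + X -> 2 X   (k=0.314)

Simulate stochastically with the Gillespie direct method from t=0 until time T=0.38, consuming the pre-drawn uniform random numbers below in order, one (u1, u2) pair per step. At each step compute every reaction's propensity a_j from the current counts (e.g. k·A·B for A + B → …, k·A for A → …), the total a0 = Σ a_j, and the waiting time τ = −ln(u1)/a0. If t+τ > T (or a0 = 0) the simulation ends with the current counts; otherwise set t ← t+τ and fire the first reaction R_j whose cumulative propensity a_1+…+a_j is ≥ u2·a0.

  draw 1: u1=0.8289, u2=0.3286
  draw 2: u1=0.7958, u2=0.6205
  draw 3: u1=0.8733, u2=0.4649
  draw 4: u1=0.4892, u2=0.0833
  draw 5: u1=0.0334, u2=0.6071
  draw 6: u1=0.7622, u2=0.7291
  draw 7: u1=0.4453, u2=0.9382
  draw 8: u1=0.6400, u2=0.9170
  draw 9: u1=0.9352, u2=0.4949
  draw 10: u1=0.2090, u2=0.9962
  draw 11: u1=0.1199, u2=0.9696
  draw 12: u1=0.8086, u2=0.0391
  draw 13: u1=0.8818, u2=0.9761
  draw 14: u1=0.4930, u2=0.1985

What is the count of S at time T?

t=0.000: B=8 X=4 S=3
Draw 1: a1=9.664, a2=14.752, a3=2.796, a4=10.048, a0=37.260; τ=−ln(0.8289)/37.260=0.005 → t=0.005; u2·a0=0.3286·37.260=12.244; a1=9.664 < 12.244 ≤ a1+a2=24.416 → R2 fires; B=7 X=4 S=3
Draw 2: a1=8.456, a2=12.908, a3=2.796, a4=8.792, a0=32.952; τ=−ln(0.7958)/32.952=0.007 → t=0.012; u2·a0=0.6205·32.952=20.447; a1=8.456 < 20.447 ≤ a1+a2=21.364 → R2 fires; B=6 X=4 S=3
Draw 3: a1=7.248, a2=11.064, a3=2.796, a4=7.536, a0=28.644; τ=−ln(0.8733)/28.644=0.005 → t=0.017; u2·a0=0.4649·28.644=13.317; a1=7.248 < 13.317 ≤ a1+a2=18.312 → R2 fires; B=5 X=4 S=3
Draw 4: a1=6.040, a2=9.220, a3=2.796, a4=6.280, a0=24.336; τ=−ln(0.4892)/24.336=0.029 → t=0.046; u2·a0=0.0833·24.336=2.027 ≤ a1=6.040 → R1 fires; B=4 X=5 S=5
Draw 5: a1=6.040, a2=9.220, a3=5.825, a4=6.280, a0=27.365; τ=−ln(0.0334)/27.365=0.124 → t=0.170; u2·a0=0.6071·27.365=16.613; a1+a2=15.260 < 16.613 ≤ a1+…+a3=21.085 → R3 fires; B=6 X=4 S=4
Draw 6: a1=7.248, a2=11.064, a3=3.728, a4=7.536, a0=29.576; τ=−ln(0.7622)/29.576=0.009 → t=0.179; u2·a0=0.7291·29.576=21.564; a1+a2=18.312 < 21.564 ≤ a1+…+a3=22.040 → R3 fires; B=8 X=3 S=3
Draw 7: a1=7.248, a2=11.064, a3=2.097, a4=7.536, a0=27.945; τ=−ln(0.4453)/27.945=0.029 → t=0.208; u2·a0=0.9382·27.945=26.218; a1+…+a3=20.409 < 26.218 ≤ a1+…+a4=27.945 → R4 fires; B=7 X=4 S=3
Draw 8: a1=8.456, a2=12.908, a3=2.796, a4=8.792, a0=32.952; τ=−ln(0.6400)/32.952=0.014 → t=0.222; u2·a0=0.9170·32.952=30.217; a1+…+a3=24.160 < 30.217 ≤ a1+…+a4=32.952 → R4 fires; B=6 X=5 S=3
Draw 9: a1=9.060, a2=13.830, a3=3.495, a4=9.420, a0=35.805; τ=−ln(0.9352)/35.805=0.002 → t=0.224; u2·a0=0.4949·35.805=17.720; a1=9.060 < 17.720 ≤ a1+a2=22.890 → R2 fires; B=5 X=5 S=3
Draw 10: a1=7.550, a2=11.525, a3=3.495, a4=7.850, a0=30.420; τ=−ln(0.2090)/30.420=0.051 → t=0.275; u2·a0=0.9962·30.420=30.304; a1+…+a3=22.570 < 30.304 ≤ a1+…+a4=30.420 → R4 fires; B=4 X=6 S=3
Draw 11: a1=7.248, a2=11.064, a3=4.194, a4=7.536, a0=30.042; τ=−ln(0.1199)/30.042=0.071 → t=0.346; u2·a0=0.9696·30.042=29.129; a1+…+a3=22.506 < 29.129 ≤ a1+…+a4=30.042 → R4 fires; B=3 X=7 S=3
Draw 12: a1=6.342, a2=9.681, a3=4.893, a4=6.594, a0=27.510; τ=−ln(0.8086)/27.510=0.008 → t=0.354; u2·a0=0.0391·27.510=1.076 ≤ a1=6.342 → R1 fires; B=2 X=8 S=5
Draw 13: a1=4.832, a2=7.376, a3=9.320, a4=5.024, a0=26.552; τ=−ln(0.8818)/26.552=0.005 → t=0.358; u2·a0=0.9761·26.552=25.917; a1+…+a3=21.528 < 25.917 ≤ a1+…+a4=26.552 → R4 fires; B=1 X=9 S=5
Draw 14: a1=2.718, a2=4.149, a3=10.485, a4=2.826, a0=20.178; τ=−ln(0.4930)/20.178=0.035 → t=0.393 > T=0.38: stop.
Read off S at T=0.38: 5

S at T = 5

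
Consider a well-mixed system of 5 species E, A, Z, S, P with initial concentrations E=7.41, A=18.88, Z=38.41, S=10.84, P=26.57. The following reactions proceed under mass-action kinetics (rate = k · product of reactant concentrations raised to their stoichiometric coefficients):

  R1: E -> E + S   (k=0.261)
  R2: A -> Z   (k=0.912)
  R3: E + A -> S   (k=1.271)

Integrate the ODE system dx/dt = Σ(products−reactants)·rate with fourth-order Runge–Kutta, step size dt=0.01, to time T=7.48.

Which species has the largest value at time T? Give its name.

Dominant species at T: Z

RK4 with dt=0.01: 748 steps to T=7.48. Trajectory (selected grid times):
t=0.00: E=7.41 A=18.88 Z=38.41 S=10.84 P=26.57
t=0.83: E=0.00 A=5.19 Z=44.69 S=18.36 P=26.57
t=1.66: E=0.00 A=2.43 Z=47.45 S=18.36 P=26.57
t=2.49: E=0.00 A=1.14 Z=48.74 S=18.36 P=26.57
t=3.32: E=0.00 A=0.54 Z=49.34 S=18.36 P=26.57
t=4.16: E=0.00 A=0.25 Z=49.63 S=18.36 P=26.57
t=4.99: E=0.00 A=0.12 Z=49.76 S=18.36 P=26.57
t=5.82: E=0.00 A=0.05 Z=49.83 S=18.36 P=26.57
t=6.65: E=0.00 A=0.03 Z=49.85 S=18.36 P=26.57
t=7.48: E=0.00 A=0.01 Z=49.87 S=18.36 P=26.57
At T=7.48: E=0.00 A=0.01 Z=49.87 S=18.36 P=26.57; the largest is Z.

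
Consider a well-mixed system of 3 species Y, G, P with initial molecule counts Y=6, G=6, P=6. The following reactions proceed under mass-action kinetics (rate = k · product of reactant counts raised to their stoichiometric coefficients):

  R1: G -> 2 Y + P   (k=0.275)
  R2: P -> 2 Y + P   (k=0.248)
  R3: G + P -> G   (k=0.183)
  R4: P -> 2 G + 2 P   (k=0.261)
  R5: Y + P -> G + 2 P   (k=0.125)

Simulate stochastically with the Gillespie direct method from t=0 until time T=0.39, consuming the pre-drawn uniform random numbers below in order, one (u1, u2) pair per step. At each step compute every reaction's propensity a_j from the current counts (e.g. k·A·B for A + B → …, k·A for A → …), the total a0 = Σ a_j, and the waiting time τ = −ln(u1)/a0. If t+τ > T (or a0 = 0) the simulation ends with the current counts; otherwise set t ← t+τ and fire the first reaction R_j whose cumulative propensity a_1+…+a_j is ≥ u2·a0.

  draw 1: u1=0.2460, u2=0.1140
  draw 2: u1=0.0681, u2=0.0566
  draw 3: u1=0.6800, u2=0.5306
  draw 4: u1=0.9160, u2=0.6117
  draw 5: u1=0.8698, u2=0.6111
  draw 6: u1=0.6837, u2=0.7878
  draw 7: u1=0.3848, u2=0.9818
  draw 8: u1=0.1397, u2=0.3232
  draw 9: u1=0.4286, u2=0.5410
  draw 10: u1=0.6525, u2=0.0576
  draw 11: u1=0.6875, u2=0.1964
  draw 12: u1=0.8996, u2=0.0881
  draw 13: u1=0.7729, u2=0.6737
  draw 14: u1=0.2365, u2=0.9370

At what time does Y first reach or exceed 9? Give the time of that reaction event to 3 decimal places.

t=0.000: Y=6 G=6 P=6
Draw 1: a1=1.650, a2=1.488, a3=6.588, a4=1.566, a5=4.500, a0=15.792; τ=−ln(0.2460)/15.792=0.089 → t=0.089; u2·a0=0.1140·15.792=1.800; a1=1.650 < 1.800 ≤ a1+a2=3.138 → R2 fires; Y=8 G=6 P=6
Draw 2: a1=1.650, a2=1.488, a3=6.588, a4=1.566, a5=6.000, a0=17.292; τ=−ln(0.0681)/17.292=0.155 → t=0.244; u2·a0=0.0566·17.292=0.979 ≤ a1=1.650 → R1 fires; Y=10 G=5 P=7
Draw 3: a1=1.375, a2=1.736, a3=6.405, a4=1.827, a5=8.750, a0=20.093; τ=−ln(0.6800)/20.093=0.019 → t=0.263; u2·a0=0.5306·20.093=10.661; a1+…+a3=9.516 < 10.661 ≤ a1+…+a4=11.343 → R4 fires; Y=10 G=7 P=8
Draw 4: a1=1.925, a2=1.984, a3=10.248, a4=2.088, a5=10.000, a0=26.245; τ=−ln(0.9160)/26.245=0.003 → t=0.267; u2·a0=0.6117·26.245=16.054; a1+…+a3=14.157 < 16.054 ≤ a1+…+a4=16.245 → R4 fires; Y=10 G=9 P=9
Draw 5: a1=2.475, a2=2.232, a3=14.823, a4=2.349, a5=11.250, a0=33.129; τ=−ln(0.8698)/33.129=0.004 → t=0.271; u2·a0=0.6111·33.129=20.245; a1+…+a3=19.530 < 20.245 ≤ a1+…+a4=21.879 → R4 fires; Y=10 G=11 P=10
Draw 6: a1=3.025, a2=2.480, a3=20.130, a4=2.610, a5=12.500, a0=40.745; τ=−ln(0.6837)/40.745=0.009 → t=0.280; u2·a0=0.7878·40.745=32.099; a1+…+a4=28.245 < 32.099 ≤ a1+…+a5=40.745 → R5 fires; Y=9 G=12 P=11
Draw 7: a1=3.300, a2=2.728, a3=24.156, a4=2.871, a5=12.375, a0=45.430; τ=−ln(0.3848)/45.430=0.021 → t=0.301; u2·a0=0.9818·45.430=44.603; a1+…+a4=33.055 < 44.603 ≤ a1+…+a5=45.430 → R5 fires; Y=8 G=13 P=12
Draw 8: a1=3.575, a2=2.976, a3=28.548, a4=3.132, a5=12.000, a0=50.231; τ=−ln(0.1397)/50.231=0.039 → t=0.340; u2·a0=0.3232·50.231=16.235; a1+a2=6.551 < 16.235 ≤ a1+…+a3=35.099 → R3 fires; Y=8 G=13 P=11
Draw 9: a1=3.575, a2=2.728, a3=26.169, a4=2.871, a5=11.000, a0=46.343; τ=−ln(0.4286)/46.343=0.018 → t=0.359; u2·a0=0.5410·46.343=25.072; a1+a2=6.303 < 25.072 ≤ a1+…+a3=32.472 → R3 fires; Y=8 G=13 P=10
Draw 10: a1=3.575, a2=2.480, a3=23.790, a4=2.610, a5=10.000, a0=42.455; τ=−ln(0.6525)/42.455=0.010 → t=0.369; u2·a0=0.0576·42.455=2.445 ≤ a1=3.575 → R1 fires; Y=10 G=12 P=11
Draw 11: a1=3.300, a2=2.728, a3=24.156, a4=2.871, a5=13.750, a0=46.805; τ=−ln(0.6875)/46.805=0.008 → t=0.377; u2·a0=0.1964·46.805=9.193; a1+a2=6.028 < 9.193 ≤ a1+…+a3=30.184 → R3 fires; Y=10 G=12 P=10
Draw 12: a1=3.300, a2=2.480, a3=21.960, a4=2.610, a5=12.500, a0=42.850; τ=−ln(0.8996)/42.850=0.002 → t=0.379; u2·a0=0.0881·42.850=3.775; a1=3.300 < 3.775 ≤ a1+a2=5.780 → R2 fires; Y=12 G=12 P=10
Draw 13: a1=3.300, a2=2.480, a3=21.960, a4=2.610, a5=15.000, a0=45.350; τ=−ln(0.7729)/45.350=0.006 → t=0.385; u2·a0=0.6737·45.350=30.552; a1+…+a4=30.350 < 30.552 ≤ a1+…+a5=45.350 → R5 fires; Y=11 G=13 P=11
Draw 14: a1=3.575, a2=2.728, a3=26.169, a4=2.871, a5=15.125, a0=50.468; τ=−ln(0.2365)/50.468=0.029 → t=0.414 > T=0.39: stop.
Y first becomes ≥ 9 when it reaches 10 at the event at t=0.244.

Threshold first reached at t = 0.244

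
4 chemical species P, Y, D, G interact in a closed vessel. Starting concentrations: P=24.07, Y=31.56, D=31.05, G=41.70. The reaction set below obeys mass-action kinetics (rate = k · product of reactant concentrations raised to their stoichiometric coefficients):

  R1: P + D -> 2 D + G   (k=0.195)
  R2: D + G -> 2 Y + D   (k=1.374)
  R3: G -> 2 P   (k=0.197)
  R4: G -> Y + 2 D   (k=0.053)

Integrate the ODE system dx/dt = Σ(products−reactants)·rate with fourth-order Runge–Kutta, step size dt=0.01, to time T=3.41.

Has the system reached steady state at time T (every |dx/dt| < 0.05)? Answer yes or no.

Steady state at T: yes

RK4 with dt=0.01: 341 steps to T=3.41. Trajectory (selected grid times):
t=0.00: P=24.07 Y=31.56 D=31.05 G=41.70
t=0.38: P=0.71 Y=161.87 D=55.05 G=0.12
t=0.76: P=0.01 Y=163.51 D=55.76 G=0.00
t=1.14: P=0.00 Y=163.54 D=55.77 G=0.00
t=1.52: P=0.00 Y=163.54 D=55.77 G=0.00
t=1.89: P=0.00 Y=163.54 D=55.77 G=0.00
t=2.27: P=0.00 Y=163.54 D=55.77 G=0.00
t=2.65: P=0.00 Y=163.54 D=55.77 G=0.00
t=3.03: P=0.00 Y=163.54 D=55.77 G=0.00
t=3.41: P=0.00 Y=163.54 D=55.77 G=0.00
Rates at T: R1=0.0000, R2=0.0000, R3=0.0000, R4=0.0000
dx/dt at T (Σ net stoichiometry × rate): P=-0.0000, Y=+0.0000, D=+0.0000, G=-0.0000
Largest |dx/dt| is |+0.0000| (Y) < 0.05 → steady.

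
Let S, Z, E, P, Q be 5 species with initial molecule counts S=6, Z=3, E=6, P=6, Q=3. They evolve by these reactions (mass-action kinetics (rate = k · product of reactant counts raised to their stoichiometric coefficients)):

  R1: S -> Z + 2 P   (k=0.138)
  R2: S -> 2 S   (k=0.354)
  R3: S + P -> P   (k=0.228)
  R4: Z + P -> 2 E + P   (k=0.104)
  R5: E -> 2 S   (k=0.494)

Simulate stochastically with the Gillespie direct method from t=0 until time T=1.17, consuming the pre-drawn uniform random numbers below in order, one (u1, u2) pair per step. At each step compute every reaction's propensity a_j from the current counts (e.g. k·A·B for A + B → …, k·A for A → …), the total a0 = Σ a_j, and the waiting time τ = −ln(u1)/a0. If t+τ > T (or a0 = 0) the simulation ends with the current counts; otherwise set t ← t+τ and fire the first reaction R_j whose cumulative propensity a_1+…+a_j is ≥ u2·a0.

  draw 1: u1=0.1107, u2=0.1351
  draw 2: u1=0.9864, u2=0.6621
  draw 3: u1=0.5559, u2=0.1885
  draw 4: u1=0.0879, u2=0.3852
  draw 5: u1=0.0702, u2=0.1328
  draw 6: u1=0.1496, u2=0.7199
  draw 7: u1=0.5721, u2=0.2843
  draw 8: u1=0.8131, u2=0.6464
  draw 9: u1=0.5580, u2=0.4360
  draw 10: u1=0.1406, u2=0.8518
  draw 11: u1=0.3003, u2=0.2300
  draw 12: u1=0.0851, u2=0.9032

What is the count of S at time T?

t=0.000: S=6 Z=3 E=6 P=6 Q=3
Draw 1: a1=0.828, a2=2.124, a3=8.208, a4=1.872, a5=2.964, a0=15.996; τ=−ln(0.1107)/15.996=0.138 → t=0.138; u2·a0=0.1351·15.996=2.161; a1=0.828 < 2.161 ≤ a1+a2=2.952 → R2 fires; S=7 Z=3 E=6 P=6 Q=3
Draw 2: a1=0.966, a2=2.478, a3=9.576, a4=1.872, a5=2.964, a0=17.856; τ=−ln(0.9864)/17.856=0.001 → t=0.138; u2·a0=0.6621·17.856=11.822; a1+a2=3.444 < 11.822 ≤ a1+…+a3=13.020 → R3 fires; S=6 Z=3 E=6 P=6 Q=3
Draw 3: a1=0.828, a2=2.124, a3=8.208, a4=1.872, a5=2.964, a0=15.996; τ=−ln(0.5559)/15.996=0.037 → t=0.175; u2·a0=0.1885·15.996=3.015; a1+a2=2.952 < 3.015 ≤ a1+…+a3=11.160 → R3 fires; S=5 Z=3 E=6 P=6 Q=3
Draw 4: a1=0.690, a2=1.770, a3=6.840, a4=1.872, a5=2.964, a0=14.136; τ=−ln(0.0879)/14.136=0.172 → t=0.347; u2·a0=0.3852·14.136=5.445; a1+a2=2.460 < 5.445 ≤ a1+…+a3=9.300 → R3 fires; S=4 Z=3 E=6 P=6 Q=3
Draw 5: a1=0.552, a2=1.416, a3=5.472, a4=1.872, a5=2.964, a0=12.276; τ=−ln(0.0702)/12.276=0.216 → t=0.563; u2·a0=0.1328·12.276=1.630; a1=0.552 < 1.630 ≤ a1+a2=1.968 → R2 fires; S=5 Z=3 E=6 P=6 Q=3
Draw 6: a1=0.690, a2=1.770, a3=6.840, a4=1.872, a5=2.964, a0=14.136; τ=−ln(0.1496)/14.136=0.134 → t=0.698; u2·a0=0.7199·14.136=10.177; a1+…+a3=9.300 < 10.177 ≤ a1+…+a4=11.172 → R4 fires; S=5 Z=2 E=8 P=6 Q=3
Draw 7: a1=0.690, a2=1.770, a3=6.840, a4=1.248, a5=3.952, a0=14.500; τ=−ln(0.5721)/14.500=0.039 → t=0.736; u2·a0=0.2843·14.500=4.122; a1+a2=2.460 < 4.122 ≤ a1+…+a3=9.300 → R3 fires; S=4 Z=2 E=8 P=6 Q=3
Draw 8: a1=0.552, a2=1.416, a3=5.472, a4=1.248, a5=3.952, a0=12.640; τ=−ln(0.8131)/12.640=0.016 → t=0.753; u2·a0=0.6464·12.640=8.170; a1+…+a3=7.440 < 8.170 ≤ a1+…+a4=8.688 → R4 fires; S=4 Z=1 E=10 P=6 Q=3
Draw 9: a1=0.552, a2=1.416, a3=5.472, a4=0.624, a5=4.940, a0=13.004; τ=−ln(0.5580)/13.004=0.045 → t=0.798; u2·a0=0.4360·13.004=5.670; a1+a2=1.968 < 5.670 ≤ a1+…+a3=7.440 → R3 fires; S=3 Z=1 E=10 P=6 Q=3
Draw 10: a1=0.414, a2=1.062, a3=4.104, a4=0.624, a5=4.940, a0=11.144; τ=−ln(0.1406)/11.144=0.176 → t=0.974; u2·a0=0.8518·11.144=9.492; a1+…+a4=6.204 < 9.492 ≤ a1+…+a5=11.144 → R5 fires; S=5 Z=1 E=9 P=6 Q=3
Draw 11: a1=0.690, a2=1.770, a3=6.840, a4=0.624, a5=4.446, a0=14.370; τ=−ln(0.3003)/14.370=0.084 → t=1.057; u2·a0=0.2300·14.370=3.305; a1+a2=2.460 < 3.305 ≤ a1+…+a3=9.300 → R3 fires; S=4 Z=1 E=9 P=6 Q=3
Draw 12: a1=0.552, a2=1.416, a3=5.472, a4=0.624, a5=4.446, a0=12.510; τ=−ln(0.0851)/12.510=0.197 → t=1.254 > T=1.17: stop.
Read off S at T=1.17: 4

S at T = 4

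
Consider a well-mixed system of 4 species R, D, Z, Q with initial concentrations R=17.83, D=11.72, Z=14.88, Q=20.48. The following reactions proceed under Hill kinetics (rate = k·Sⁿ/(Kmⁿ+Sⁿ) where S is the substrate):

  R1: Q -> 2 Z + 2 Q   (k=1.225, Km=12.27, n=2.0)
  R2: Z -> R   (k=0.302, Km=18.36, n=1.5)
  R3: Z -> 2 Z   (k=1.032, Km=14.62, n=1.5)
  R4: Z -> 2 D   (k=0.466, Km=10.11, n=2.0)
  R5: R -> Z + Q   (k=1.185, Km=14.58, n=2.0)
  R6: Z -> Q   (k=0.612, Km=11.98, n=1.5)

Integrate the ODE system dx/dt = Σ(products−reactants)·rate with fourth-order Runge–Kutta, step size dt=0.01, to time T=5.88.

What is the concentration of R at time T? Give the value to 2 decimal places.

R at T = 14.95

RK4 with dt=0.01: 588 steps to T=5.88. Trajectory (selected grid times):
t=0.00: R=17.83 D=11.72 Z=14.88 Q=20.48
t=0.65: R=17.46 D=12.15 Z=16.34 Q=21.77
t=1.31: R=17.10 D=12.60 Z=17.85 Q=23.10
t=1.96: R=16.75 D=13.07 Z=19.35 Q=24.44
t=2.61: R=16.42 D=13.55 Z=20.86 Q=25.79
t=3.27: R=16.10 D=14.06 Z=22.41 Q=27.17
t=3.92: R=15.80 D=14.57 Z=23.95 Q=28.55
t=4.57: R=15.50 D=15.09 Z=25.51 Q=29.94
t=5.23: R=15.22 D=15.62 Z=27.09 Q=31.35
t=5.88: R=14.95 D=16.16 Z=28.66 Q=32.76
Read off R at T=5.88: 14.95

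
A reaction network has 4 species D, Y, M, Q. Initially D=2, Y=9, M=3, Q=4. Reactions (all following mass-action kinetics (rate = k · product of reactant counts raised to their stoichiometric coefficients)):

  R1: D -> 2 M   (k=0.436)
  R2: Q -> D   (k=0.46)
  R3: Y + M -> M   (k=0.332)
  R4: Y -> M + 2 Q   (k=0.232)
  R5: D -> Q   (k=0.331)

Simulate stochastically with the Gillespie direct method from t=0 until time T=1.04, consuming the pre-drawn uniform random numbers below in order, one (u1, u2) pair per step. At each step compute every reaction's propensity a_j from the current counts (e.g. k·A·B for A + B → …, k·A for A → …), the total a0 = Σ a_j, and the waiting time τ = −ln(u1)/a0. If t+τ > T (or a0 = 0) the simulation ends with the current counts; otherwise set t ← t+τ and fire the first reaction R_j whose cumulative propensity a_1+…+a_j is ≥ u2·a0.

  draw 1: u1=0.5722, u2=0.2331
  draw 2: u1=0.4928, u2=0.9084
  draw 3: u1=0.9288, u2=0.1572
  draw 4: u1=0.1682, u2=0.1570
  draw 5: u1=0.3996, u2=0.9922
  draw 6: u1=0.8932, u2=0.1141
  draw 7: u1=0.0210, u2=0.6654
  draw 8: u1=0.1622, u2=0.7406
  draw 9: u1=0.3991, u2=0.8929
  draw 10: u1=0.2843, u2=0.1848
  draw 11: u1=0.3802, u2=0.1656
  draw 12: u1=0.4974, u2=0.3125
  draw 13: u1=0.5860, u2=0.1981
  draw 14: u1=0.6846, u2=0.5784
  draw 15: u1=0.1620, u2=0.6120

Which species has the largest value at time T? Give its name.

t=0.000: D=2 Y=9 M=3 Q=4
Draw 1: a1=0.872, a2=1.840, a3=8.964, a4=2.088, a5=0.662, a0=14.426; τ=−ln(0.5722)/14.426=0.039 → t=0.039; u2·a0=0.2331·14.426=3.363; a1+a2=2.712 < 3.363 ≤ a1+…+a3=11.676 → R3 fires; D=2 Y=8 M=3 Q=4
Draw 2: a1=0.872, a2=1.840, a3=7.968, a4=1.856, a5=0.662, a0=13.198; τ=−ln(0.4928)/13.198=0.054 → t=0.092; u2·a0=0.9084·13.198=11.989; a1+…+a3=10.680 < 11.989 ≤ a1+…+a4=12.536 → R4 fires; D=2 Y=7 M=4 Q=6
Draw 3: a1=0.872, a2=2.760, a3=9.296, a4=1.624, a5=0.662, a0=15.214; τ=−ln(0.9288)/15.214=0.005 → t=0.097; u2·a0=0.1572·15.214=2.392; a1=0.872 < 2.392 ≤ a1+a2=3.632 → R2 fires; D=3 Y=7 M=4 Q=5
Draw 4: a1=1.308, a2=2.300, a3=9.296, a4=1.624, a5=0.993, a0=15.521; τ=−ln(0.1682)/15.521=0.115 → t=0.212; u2·a0=0.1570·15.521=2.437; a1=1.308 < 2.437 ≤ a1+a2=3.608 → R2 fires; D=4 Y=7 M=4 Q=4
Draw 5: a1=1.744, a2=1.840, a3=9.296, a4=1.624, a5=1.324, a0=15.828; τ=−ln(0.3996)/15.828=0.058 → t=0.270; u2·a0=0.9922·15.828=15.705; a1+…+a4=14.504 < 15.705 ≤ a1+…+a5=15.828 → R5 fires; D=3 Y=7 M=4 Q=5
Draw 6: a1=1.308, a2=2.300, a3=9.296, a4=1.624, a5=0.993, a0=15.521; τ=−ln(0.8932)/15.521=0.007 → t=0.277; u2·a0=0.1141·15.521=1.771; a1=1.308 < 1.771 ≤ a1+a2=3.608 → R2 fires; D=4 Y=7 M=4 Q=4
Draw 7: a1=1.744, a2=1.840, a3=9.296, a4=1.624, a5=1.324, a0=15.828; τ=−ln(0.0210)/15.828=0.244 → t=0.521; u2·a0=0.6654·15.828=10.532; a1+a2=3.584 < 10.532 ≤ a1+…+a3=12.880 → R3 fires; D=4 Y=6 M=4 Q=4
Draw 8: a1=1.744, a2=1.840, a3=7.968, a4=1.392, a5=1.324, a0=14.268; τ=−ln(0.1622)/14.268=0.127 → t=0.649; u2·a0=0.7406·14.268=10.567; a1+a2=3.584 < 10.567 ≤ a1+…+a3=11.552 → R3 fires; D=4 Y=5 M=4 Q=4
Draw 9: a1=1.744, a2=1.840, a3=6.640, a4=1.160, a5=1.324, a0=12.708; τ=−ln(0.3991)/12.708=0.072 → t=0.721; u2·a0=0.8929·12.708=11.347; a1+…+a3=10.224 < 11.347 ≤ a1+…+a4=11.384 → R4 fires; D=4 Y=4 M=5 Q=6
Draw 10: a1=1.744, a2=2.760, a3=6.640, a4=0.928, a5=1.324, a0=13.396; τ=−ln(0.2843)/13.396=0.094 → t=0.815; u2·a0=0.1848·13.396=2.476; a1=1.744 < 2.476 ≤ a1+a2=4.504 → R2 fires; D=5 Y=4 M=5 Q=5
Draw 11: a1=2.180, a2=2.300, a3=6.640, a4=0.928, a5=1.655, a0=13.703; τ=−ln(0.3802)/13.703=0.071 → t=0.886; u2·a0=0.1656·13.703=2.269; a1=2.180 < 2.269 ≤ a1+a2=4.480 → R2 fires; D=6 Y=4 M=5 Q=4
Draw 12: a1=2.616, a2=1.840, a3=6.640, a4=0.928, a5=1.986, a0=14.010; τ=−ln(0.4974)/14.010=0.050 → t=0.935; u2·a0=0.3125·14.010=4.378; a1=2.616 < 4.378 ≤ a1+a2=4.456 → R2 fires; D=7 Y=4 M=5 Q=3
Draw 13: a1=3.052, a2=1.380, a3=6.640, a4=0.928, a5=2.317, a0=14.317; τ=−ln(0.5860)/14.317=0.037 → t=0.973; u2·a0=0.1981·14.317=2.836 ≤ a1=3.052 → R1 fires; D=6 Y=4 M=7 Q=3
Draw 14: a1=2.616, a2=1.380, a3=9.296, a4=0.928, a5=1.986, a0=16.206; τ=−ln(0.6846)/16.206=0.023 → t=0.996; u2·a0=0.5784·16.206=9.374; a1+a2=3.996 < 9.374 ≤ a1+…+a3=13.292 → R3 fires; D=6 Y=3 M=7 Q=3
Draw 15: a1=2.616, a2=1.380, a3=6.972, a4=0.696, a5=1.986, a0=13.650; τ=−ln(0.1620)/13.650=0.133 → t=1.129 > T=1.04: stop.
At T=1.04: D=6 Y=3 M=7 Q=3; the largest is M.

Dominant species at T: M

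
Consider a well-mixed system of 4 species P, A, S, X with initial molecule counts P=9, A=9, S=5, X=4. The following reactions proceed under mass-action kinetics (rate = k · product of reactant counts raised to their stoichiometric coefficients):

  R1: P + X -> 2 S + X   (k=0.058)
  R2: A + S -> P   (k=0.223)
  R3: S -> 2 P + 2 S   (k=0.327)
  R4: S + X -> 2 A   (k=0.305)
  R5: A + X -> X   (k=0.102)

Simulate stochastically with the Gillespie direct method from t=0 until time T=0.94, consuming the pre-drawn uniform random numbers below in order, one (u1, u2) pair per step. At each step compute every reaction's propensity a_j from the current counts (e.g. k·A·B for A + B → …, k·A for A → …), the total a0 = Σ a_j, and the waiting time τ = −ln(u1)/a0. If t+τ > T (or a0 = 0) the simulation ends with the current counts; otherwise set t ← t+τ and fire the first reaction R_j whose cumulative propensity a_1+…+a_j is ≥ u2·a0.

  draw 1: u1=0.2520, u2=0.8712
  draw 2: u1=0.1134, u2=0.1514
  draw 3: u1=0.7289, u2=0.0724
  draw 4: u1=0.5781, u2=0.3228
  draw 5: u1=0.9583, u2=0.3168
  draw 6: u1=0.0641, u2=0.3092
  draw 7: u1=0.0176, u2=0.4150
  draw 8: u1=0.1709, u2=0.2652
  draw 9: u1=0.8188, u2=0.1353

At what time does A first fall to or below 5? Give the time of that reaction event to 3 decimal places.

Threshold first reached at t = 0.201

t=0.000: P=9 A=9 S=5 X=4
Draw 1: a1=2.088, a2=10.035, a3=1.635, a4=6.100, a5=3.672, a0=23.530; τ=−ln(0.2520)/23.530=0.059 → t=0.059; u2·a0=0.8712·23.530=20.499; a1+…+a4=19.858 < 20.499 ≤ a1+…+a5=23.530 → R5 fires; P=9 A=8 S=5 X=4
Draw 2: a1=2.088, a2=8.920, a3=1.635, a4=6.100, a5=3.264, a0=22.007; τ=−ln(0.1134)/22.007=0.099 → t=0.157; u2·a0=0.1514·22.007=3.332; a1=2.088 < 3.332 ≤ a1+a2=11.008 → R2 fires; P=10 A=7 S=4 X=4
Draw 3: a1=2.320, a2=6.244, a3=1.308, a4=4.880, a5=2.856, a0=17.608; τ=−ln(0.7289)/17.608=0.018 → t=0.175; u2·a0=0.0724·17.608=1.275 ≤ a1=2.320 → R1 fires; P=9 A=7 S=6 X=4
Draw 4: a1=2.088, a2=9.366, a3=1.962, a4=7.320, a5=2.856, a0=23.592; τ=−ln(0.5781)/23.592=0.023 → t=0.199; u2·a0=0.3228·23.592=7.615; a1=2.088 < 7.615 ≤ a1+a2=11.454 → R2 fires; P=10 A=6 S=5 X=4
Draw 5: a1=2.320, a2=6.690, a3=1.635, a4=6.100, a5=2.448, a0=19.193; τ=−ln(0.9583)/19.193=0.002 → t=0.201; u2·a0=0.3168·19.193=6.080; a1=2.320 < 6.080 ≤ a1+a2=9.010 → R2 fires; P=11 A=5 S=4 X=4
Draw 6: a1=2.552, a2=4.460, a3=1.308, a4=4.880, a5=2.040, a0=15.240; τ=−ln(0.0641)/15.240=0.180 → t=0.381; u2·a0=0.3092·15.240=4.712; a1=2.552 < 4.712 ≤ a1+a2=7.012 → R2 fires; P=12 A=4 S=3 X=4
Draw 7: a1=2.784, a2=2.676, a3=0.981, a4=3.660, a5=1.632, a0=11.733; τ=−ln(0.0176)/11.733=0.344 → t=0.725; u2·a0=0.4150·11.733=4.869; a1=2.784 < 4.869 ≤ a1+a2=5.460 → R2 fires; P=13 A=3 S=2 X=4
Draw 8: a1=3.016, a2=1.338, a3=0.654, a4=2.440, a5=1.224, a0=8.672; τ=−ln(0.1709)/8.672=0.204 → t=0.929; u2·a0=0.2652·8.672=2.300 ≤ a1=3.016 → R1 fires; P=12 A=3 S=4 X=4
Draw 9: a1=2.784, a2=2.676, a3=1.308, a4=4.880, a5=1.224, a0=12.872; τ=−ln(0.8188)/12.872=0.016 → t=0.945 > T=0.94: stop.
A first becomes ≤ 5 when it reaches 5 at the event at t=0.201.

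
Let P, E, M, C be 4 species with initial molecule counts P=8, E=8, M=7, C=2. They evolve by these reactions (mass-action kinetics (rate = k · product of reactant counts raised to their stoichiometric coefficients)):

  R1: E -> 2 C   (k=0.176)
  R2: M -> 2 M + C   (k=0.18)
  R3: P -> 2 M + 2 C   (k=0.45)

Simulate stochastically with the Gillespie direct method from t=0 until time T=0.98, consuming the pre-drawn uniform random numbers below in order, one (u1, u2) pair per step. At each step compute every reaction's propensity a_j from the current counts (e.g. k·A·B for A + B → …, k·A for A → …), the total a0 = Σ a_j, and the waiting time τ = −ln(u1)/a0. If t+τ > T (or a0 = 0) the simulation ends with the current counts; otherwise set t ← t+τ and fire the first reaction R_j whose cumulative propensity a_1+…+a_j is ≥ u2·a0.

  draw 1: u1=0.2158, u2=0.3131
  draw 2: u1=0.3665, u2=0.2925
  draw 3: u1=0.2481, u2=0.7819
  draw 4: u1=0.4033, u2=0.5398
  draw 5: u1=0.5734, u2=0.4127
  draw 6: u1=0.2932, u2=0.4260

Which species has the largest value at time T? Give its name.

t=0.000: P=8 E=8 M=7 C=2
Draw 1: a1=1.408, a2=1.260, a3=3.600, a0=6.268; τ=−ln(0.2158)/6.268=0.245 → t=0.245; u2·a0=0.3131·6.268=1.963; a1=1.408 < 1.963 ≤ a1+a2=2.668 → R2 fires; P=8 E=8 M=8 C=3
Draw 2: a1=1.408, a2=1.440, a3=3.600, a0=6.448; τ=−ln(0.3665)/6.448=0.156 → t=0.400; u2·a0=0.2925·6.448=1.886; a1=1.408 < 1.886 ≤ a1+a2=2.848 → R2 fires; P=8 E=8 M=9 C=4
Draw 3: a1=1.408, a2=1.620, a3=3.600, a0=6.628; τ=−ln(0.2481)/6.628=0.210 → t=0.611; u2·a0=0.7819·6.628=5.182; a1+a2=3.028 < 5.182 ≤ a1+…+a3=6.628 → R3 fires; P=7 E=8 M=11 C=6
Draw 4: a1=1.408, a2=1.980, a3=3.150, a0=6.538; τ=−ln(0.4033)/6.538=0.139 → t=0.750; u2·a0=0.5398·6.538=3.529; a1+a2=3.388 < 3.529 ≤ a1+…+a3=6.538 → R3 fires; P=6 E=8 M=13 C=8
Draw 5: a1=1.408, a2=2.340, a3=2.700, a0=6.448; τ=−ln(0.5734)/6.448=0.086 → t=0.836; u2·a0=0.4127·6.448=2.661; a1=1.408 < 2.661 ≤ a1+a2=3.748 → R2 fires; P=6 E=8 M=14 C=9
Draw 6: a1=1.408, a2=2.520, a3=2.700, a0=6.628; τ=−ln(0.2932)/6.628=0.185 → t=1.021 > T=0.98: stop.
At T=0.98: P=6 E=8 M=14 C=9; the largest is M.

Dominant species at T: M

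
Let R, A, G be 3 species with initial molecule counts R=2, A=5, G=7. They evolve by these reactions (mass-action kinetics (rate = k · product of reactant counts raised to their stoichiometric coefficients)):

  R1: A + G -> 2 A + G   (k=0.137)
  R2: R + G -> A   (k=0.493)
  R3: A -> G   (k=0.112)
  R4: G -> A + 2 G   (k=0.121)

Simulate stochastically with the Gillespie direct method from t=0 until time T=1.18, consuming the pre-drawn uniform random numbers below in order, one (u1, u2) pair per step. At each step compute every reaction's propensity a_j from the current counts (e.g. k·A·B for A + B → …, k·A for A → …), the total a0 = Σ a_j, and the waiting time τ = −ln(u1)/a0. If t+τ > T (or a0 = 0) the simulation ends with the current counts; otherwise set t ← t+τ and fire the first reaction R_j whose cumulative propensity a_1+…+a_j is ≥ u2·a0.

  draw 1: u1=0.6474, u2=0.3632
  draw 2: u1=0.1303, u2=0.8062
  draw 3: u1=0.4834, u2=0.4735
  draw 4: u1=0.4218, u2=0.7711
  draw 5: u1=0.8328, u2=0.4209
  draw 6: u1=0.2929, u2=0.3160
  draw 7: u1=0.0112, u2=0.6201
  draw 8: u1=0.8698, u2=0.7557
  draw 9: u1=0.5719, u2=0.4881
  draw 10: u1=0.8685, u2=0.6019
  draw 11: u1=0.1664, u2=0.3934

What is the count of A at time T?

A at T = 15

t=0.000: R=2 A=5 G=7
Draw 1: a1=4.795, a2=6.902, a3=0.560, a4=0.847, a0=13.104; τ=−ln(0.6474)/13.104=0.033 → t=0.033; u2·a0=0.3632·13.104=4.759 ≤ a1=4.795 → R1 fires; R=2 A=6 G=7
Draw 2: a1=5.754, a2=6.902, a3=0.672, a4=0.847, a0=14.175; τ=−ln(0.1303)/14.175=0.144 → t=0.177; u2·a0=0.8062·14.175=11.428; a1=5.754 < 11.428 ≤ a1+a2=12.656 → R2 fires; R=1 A=7 G=6
Draw 3: a1=5.754, a2=2.958, a3=0.784, a4=0.726, a0=10.222; τ=−ln(0.4834)/10.222=0.071 → t=0.248; u2·a0=0.4735·10.222=4.840 ≤ a1=5.754 → R1 fires; R=1 A=8 G=6
Draw 4: a1=6.576, a2=2.958, a3=0.896, a4=0.726, a0=11.156; τ=−ln(0.4218)/11.156=0.077 → t=0.325; u2·a0=0.7711·11.156=8.602; a1=6.576 < 8.602 ≤ a1+a2=9.534 → R2 fires; R=0 A=9 G=5
Draw 5: a1=6.165, a2=0.000, a3=1.008, a4=0.605, a0=7.778; τ=−ln(0.8328)/7.778=0.024 → t=0.349; u2·a0=0.4209·7.778=3.274 ≤ a1=6.165 → R1 fires; R=0 A=10 G=5
Draw 6: a1=6.850, a2=0.000, a3=1.120, a4=0.605, a0=8.575; τ=−ln(0.2929)/8.575=0.143 → t=0.492; u2·a0=0.3160·8.575=2.710 ≤ a1=6.850 → R1 fires; R=0 A=11 G=5
Draw 7: a1=7.535, a2=0.000, a3=1.232, a4=0.605, a0=9.372; τ=−ln(0.0112)/9.372=0.479 → t=0.971; u2·a0=0.6201·9.372=5.812 ≤ a1=7.535 → R1 fires; R=0 A=12 G=5
Draw 8: a1=8.220, a2=0.000, a3=1.344, a4=0.605, a0=10.169; τ=−ln(0.8698)/10.169=0.014 → t=0.985; u2·a0=0.7557·10.169=7.685 ≤ a1=8.220 → R1 fires; R=0 A=13 G=5
Draw 9: a1=8.905, a2=0.000, a3=1.456, a4=0.605, a0=10.966; τ=−ln(0.5719)/10.966=0.051 → t=1.036; u2·a0=0.4881·10.966=5.353 ≤ a1=8.905 → R1 fires; R=0 A=14 G=5
Draw 10: a1=9.590, a2=0.000, a3=1.568, a4=0.605, a0=11.763; τ=−ln(0.8685)/11.763=0.012 → t=1.048; u2·a0=0.6019·11.763=7.080 ≤ a1=9.590 → R1 fires; R=0 A=15 G=5
Draw 11: a1=10.275, a2=0.000, a3=1.680, a4=0.605, a0=12.560; τ=−ln(0.1664)/12.560=0.143 → t=1.191 > T=1.18: stop.
Read off A at T=1.18: 15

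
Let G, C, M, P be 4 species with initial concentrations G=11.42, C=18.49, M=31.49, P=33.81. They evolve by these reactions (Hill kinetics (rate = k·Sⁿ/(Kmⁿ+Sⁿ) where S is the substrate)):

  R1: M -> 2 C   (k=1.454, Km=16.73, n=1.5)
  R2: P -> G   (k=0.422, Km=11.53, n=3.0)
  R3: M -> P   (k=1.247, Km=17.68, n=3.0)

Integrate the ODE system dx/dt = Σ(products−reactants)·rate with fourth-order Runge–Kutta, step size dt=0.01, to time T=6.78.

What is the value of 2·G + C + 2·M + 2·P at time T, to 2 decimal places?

Check how each reaction changes W = 2·G + C + 2·M + 2·P (weight of products minus weight of reactants):
R1: M -> 2 C: (1·2) − (2·1) = 2 − 2 = 0
R2: P -> G: (2·1) − (2·1) = 2 − 2 = 0
R3: M -> P: (2·1) − (2·1) = 2 − 2 = 0
Every reaction leaves W unchanged, so W is conserved and no simulation is needed: W(T) = W(0) = 2·11.42 + 18.49 + 2·31.49 + 2·33.81 = 171.93

Value at T = 171.93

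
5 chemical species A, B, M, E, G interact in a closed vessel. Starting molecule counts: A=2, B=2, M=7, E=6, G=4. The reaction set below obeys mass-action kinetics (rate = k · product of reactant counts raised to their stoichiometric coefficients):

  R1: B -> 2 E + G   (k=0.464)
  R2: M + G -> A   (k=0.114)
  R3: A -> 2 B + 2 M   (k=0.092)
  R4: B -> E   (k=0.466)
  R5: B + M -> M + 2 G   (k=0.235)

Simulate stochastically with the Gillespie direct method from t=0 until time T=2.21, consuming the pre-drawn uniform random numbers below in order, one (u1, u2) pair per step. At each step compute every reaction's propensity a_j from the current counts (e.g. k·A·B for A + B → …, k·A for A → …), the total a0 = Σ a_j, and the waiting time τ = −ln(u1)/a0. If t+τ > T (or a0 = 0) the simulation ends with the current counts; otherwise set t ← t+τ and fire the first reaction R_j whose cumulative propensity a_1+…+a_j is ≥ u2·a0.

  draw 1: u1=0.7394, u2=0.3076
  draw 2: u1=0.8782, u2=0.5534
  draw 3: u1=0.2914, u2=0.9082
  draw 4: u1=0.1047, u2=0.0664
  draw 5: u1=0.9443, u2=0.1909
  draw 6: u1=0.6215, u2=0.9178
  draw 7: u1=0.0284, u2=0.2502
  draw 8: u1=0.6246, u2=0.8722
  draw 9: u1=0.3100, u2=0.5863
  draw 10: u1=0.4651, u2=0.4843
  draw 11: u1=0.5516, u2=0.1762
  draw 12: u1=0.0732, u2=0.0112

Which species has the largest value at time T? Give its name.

Dominant species at T: E

t=0.000: A=2 B=2 M=7 E=6 G=4
Draw 1: a1=0.928, a2=3.192, a3=0.184, a4=0.932, a5=3.290, a0=8.526; τ=−ln(0.7394)/8.526=0.035 → t=0.035; u2·a0=0.3076·8.526=2.623; a1=0.928 < 2.623 ≤ a1+a2=4.120 → R2 fires; A=3 B=2 M=6 E=6 G=3
Draw 2: a1=0.928, a2=2.052, a3=0.276, a4=0.932, a5=2.820, a0=7.008; τ=−ln(0.8782)/7.008=0.019 → t=0.054; u2·a0=0.5534·7.008=3.878; a1+…+a3=3.256 < 3.878 ≤ a1+…+a4=4.188 → R4 fires; A=3 B=1 M=6 E=7 G=3
Draw 3: a1=0.464, a2=2.052, a3=0.276, a4=0.466, a5=1.410, a0=4.668; τ=−ln(0.2914)/4.668=0.264 → t=0.318; u2·a0=0.9082·4.668=4.239; a1+…+a4=3.258 < 4.239 ≤ a1+…+a5=4.668 → R5 fires; A=3 B=0 M=6 E=7 G=5
Draw 4: a1=0.000, a2=3.420, a3=0.276, a4=0.000, a5=0.000, a0=3.696; τ=−ln(0.1047)/3.696=0.611 → t=0.929; u2·a0=0.0664·3.696=0.245; a1=0.000 < 0.245 ≤ a1+a2=3.420 → R2 fires; A=4 B=0 M=5 E=7 G=4
Draw 5: a1=0.000, a2=2.280, a3=0.368, a4=0.000, a5=0.000, a0=2.648; τ=−ln(0.9443)/2.648=0.022 → t=0.950; u2·a0=0.1909·2.648=0.506; a1=0.000 < 0.506 ≤ a1+a2=2.280 → R2 fires; A=5 B=0 M=4 E=7 G=3
Draw 6: a1=0.000, a2=1.368, a3=0.460, a4=0.000, a5=0.000, a0=1.828; τ=−ln(0.6215)/1.828=0.260 → t=1.210; u2·a0=0.9178·1.828=1.678; a1+a2=1.368 < 1.678 ≤ a1+…+a3=1.828 → R3 fires; A=4 B=2 M=6 E=7 G=3
Draw 7: a1=0.928, a2=2.052, a3=0.368, a4=0.932, a5=2.820, a0=7.100; τ=−ln(0.0284)/7.100=0.502 → t=1.712; u2·a0=0.2502·7.100=1.776; a1=0.928 < 1.776 ≤ a1+a2=2.980 → R2 fires; A=5 B=2 M=5 E=7 G=2
Draw 8: a1=0.928, a2=1.140, a3=0.460, a4=0.932, a5=2.350, a0=5.810; τ=−ln(0.6246)/5.810=0.081 → t=1.793; u2·a0=0.8722·5.810=5.067; a1+…+a4=3.460 < 5.067 ≤ a1+…+a5=5.810 → R5 fires; A=5 B=1 M=5 E=7 G=4
Draw 9: a1=0.464, a2=2.280, a3=0.460, a4=0.466, a5=1.175, a0=4.845; τ=−ln(0.3100)/4.845=0.242 → t=2.035; u2·a0=0.5863·4.845=2.841; a1+a2=2.744 < 2.841 ≤ a1+…+a3=3.204 → R3 fires; A=4 B=3 M=7 E=7 G=4
Draw 10: a1=1.392, a2=3.192, a3=0.368, a4=1.398, a5=4.935, a0=11.285; τ=−ln(0.4651)/11.285=0.068 → t=2.103; u2·a0=0.4843·11.285=5.465; a1+…+a3=4.952 < 5.465 ≤ a1+…+a4=6.350 → R4 fires; A=4 B=2 M=7 E=8 G=4
Draw 11: a1=0.928, a2=3.192, a3=0.368, a4=0.932, a5=3.290, a0=8.710; τ=−ln(0.5516)/8.710=0.068 → t=2.171; u2·a0=0.1762·8.710=1.535; a1=0.928 < 1.535 ≤ a1+a2=4.120 → R2 fires; A=5 B=2 M=6 E=8 G=3
Draw 12: a1=0.928, a2=2.052, a3=0.460, a4=0.932, a5=2.820, a0=7.192; τ=−ln(0.0732)/7.192=0.364 → t=2.535 > T=2.21: stop.
At T=2.21: A=5 B=2 M=6 E=8 G=3; the largest is E.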